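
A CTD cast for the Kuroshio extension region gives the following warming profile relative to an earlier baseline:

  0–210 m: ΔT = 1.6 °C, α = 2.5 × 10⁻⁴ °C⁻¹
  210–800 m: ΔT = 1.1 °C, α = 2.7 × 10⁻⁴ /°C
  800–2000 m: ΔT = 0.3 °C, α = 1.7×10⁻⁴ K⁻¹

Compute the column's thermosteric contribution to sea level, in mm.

Δh ≈ 320 mm

Layer 1: 210 × 1.6 × 2.5×10⁻⁴ = 0.08400 m
Layer 2: 2.7×10⁻⁴ × 1.1 × 590 = 0.17523 m
800–2000 m: 1200 × 0.3 × 1.7×10⁻⁴ = 0.06120 m
Δh = 0.08400 + 0.17523 + 0.06120 = 0.32043 m ≈ 320 mm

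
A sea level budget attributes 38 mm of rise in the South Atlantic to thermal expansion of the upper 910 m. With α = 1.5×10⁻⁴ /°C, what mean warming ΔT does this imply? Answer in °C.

ΔT = Δh/(αH) = 0.038 / (1.5×10⁻⁴ × 910) ≈ 0.2784 °C

ΔT ≈ 0.278 °C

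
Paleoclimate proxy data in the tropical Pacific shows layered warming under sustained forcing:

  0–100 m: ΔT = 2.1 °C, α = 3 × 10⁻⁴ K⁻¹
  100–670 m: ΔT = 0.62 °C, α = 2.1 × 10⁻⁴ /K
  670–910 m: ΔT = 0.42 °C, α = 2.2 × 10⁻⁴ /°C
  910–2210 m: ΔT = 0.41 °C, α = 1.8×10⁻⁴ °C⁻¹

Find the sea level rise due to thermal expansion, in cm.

Layer 1: 2.1 × 100 × 3×10⁻⁴ = 0.06300 m
100–670 m: 570 × 2.1×10⁻⁴ × 0.62 = 0.074214 m
670–910 m: 2.2×10⁻⁴ × 0.42 × 240 = 0.022176 m
910–2210 m: 0.41 × 1300 × 1.8×10⁻⁴ = 0.09594 m
Δh = 0.06300 + 0.074214 + 0.022176 + 0.09594 = 0.25533 m

25.5 cm of thermosteric rise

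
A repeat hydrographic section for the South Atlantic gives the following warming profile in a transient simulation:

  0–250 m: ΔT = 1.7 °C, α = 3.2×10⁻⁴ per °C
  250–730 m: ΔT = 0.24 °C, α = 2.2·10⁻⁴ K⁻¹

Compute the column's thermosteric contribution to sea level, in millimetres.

Layer 1: 250 × 1.7 × 3.2×10⁻⁴ = 0.13600 m
Layer 2: 480 × 0.24 × 2.2×10⁻⁴ = 0.025344 m
Δh = 0.13600 + 0.025344 = 0.161344 m

161 mm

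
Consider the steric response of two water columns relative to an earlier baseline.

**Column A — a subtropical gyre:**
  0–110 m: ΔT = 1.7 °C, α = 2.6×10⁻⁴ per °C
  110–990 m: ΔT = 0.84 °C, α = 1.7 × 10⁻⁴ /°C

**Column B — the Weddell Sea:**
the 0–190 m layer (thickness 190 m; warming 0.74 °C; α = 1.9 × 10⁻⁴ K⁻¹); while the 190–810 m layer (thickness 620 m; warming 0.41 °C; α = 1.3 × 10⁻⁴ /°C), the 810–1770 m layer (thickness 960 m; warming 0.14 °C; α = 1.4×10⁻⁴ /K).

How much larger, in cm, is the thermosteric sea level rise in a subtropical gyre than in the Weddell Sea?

A 110 × 1.7 × 2.6×10⁻⁴ = 0.04862 m
A Layer 2: 1.7×10⁻⁴ × 0.84 × 880 = 0.125664 m
A total: 0.174284 m
B 0.74 × 190 × 1.9×10⁻⁴ = 0.026714 m
B Layer 2: 0.41 × 620 × 1.3×10⁻⁴ = 0.033046 m
B 0.14 × 960 × 1.4×10⁻⁴ = 0.018816 m
B total: 0.078576 m
Difference: 0.174284 − 0.078576 = 0.095708 m

9.6 cm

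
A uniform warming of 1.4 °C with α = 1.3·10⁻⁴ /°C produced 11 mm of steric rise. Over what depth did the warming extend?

H ≈ 60 m

H = Δh/(αΔT) = 0.011 / (1.3×10⁻⁴ × 1.4) ≈ 60.44 m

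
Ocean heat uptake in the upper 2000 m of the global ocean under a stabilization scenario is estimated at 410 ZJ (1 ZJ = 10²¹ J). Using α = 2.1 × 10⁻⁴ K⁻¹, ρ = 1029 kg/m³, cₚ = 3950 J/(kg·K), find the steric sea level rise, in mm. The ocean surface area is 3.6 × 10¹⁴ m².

58.8 mm

Per unit area: Q = 410×10²¹ / (3.6×10¹⁴) ≈ 1.139×10⁹ J/m²
Δh = αQ/(ρcₚ) = 2.1×10⁻⁴ × 1.139×10⁹ / (1029 × 3950) ≈ 0.058848 m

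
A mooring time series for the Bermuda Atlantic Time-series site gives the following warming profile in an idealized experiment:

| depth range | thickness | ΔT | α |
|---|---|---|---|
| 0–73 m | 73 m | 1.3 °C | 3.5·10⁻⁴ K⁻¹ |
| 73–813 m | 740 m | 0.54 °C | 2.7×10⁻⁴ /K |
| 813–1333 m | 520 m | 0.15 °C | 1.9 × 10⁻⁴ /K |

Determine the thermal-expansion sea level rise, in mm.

73 × 3.5×10⁻⁴ × 1.3 = 0.033215 m
73–813 m: 0.54 × 2.7×10⁻⁴ × 740 = 0.107892 m
520 × 0.15 × 1.9×10⁻⁴ = 0.01482 m
Δh = 0.033215 + 0.107892 + 0.01482 = 0.155927 m ≈ 156 mm

156 mm of thermosteric rise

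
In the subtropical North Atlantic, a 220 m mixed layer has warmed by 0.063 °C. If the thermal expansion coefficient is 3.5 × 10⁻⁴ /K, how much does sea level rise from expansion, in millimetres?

4.85 mm of thermosteric rise

Δh = αΔT·H = 3.5×10⁻⁴ × 0.063 × 220 = 0.004851 m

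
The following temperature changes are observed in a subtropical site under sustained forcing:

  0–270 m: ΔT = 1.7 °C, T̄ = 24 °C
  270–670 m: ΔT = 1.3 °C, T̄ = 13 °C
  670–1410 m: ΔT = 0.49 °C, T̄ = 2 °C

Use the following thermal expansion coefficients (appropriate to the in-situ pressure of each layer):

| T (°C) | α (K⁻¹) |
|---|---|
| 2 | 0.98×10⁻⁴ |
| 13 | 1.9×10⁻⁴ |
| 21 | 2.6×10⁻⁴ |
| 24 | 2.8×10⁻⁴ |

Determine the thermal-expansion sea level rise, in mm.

263 mm

Layer 1 at 24 °C → α = 2.8×10⁻⁴ K⁻¹
Layer 2 at 13 °C → α = 1.9×10⁻⁴ K⁻¹
Layer 3 at 2 °C → α = 0.98×10⁻⁴ K⁻¹
Layer 1: 1.7 × 270 × 2.8×10⁻⁴ = 0.12852 m
Layer 2: 1.9×10⁻⁴ × 400 × 1.3 = 0.09880 m
Layer 3: 740 × 0.98×10⁻⁴ × 0.49 = 0.0355348 m
Δh = 0.12852 + 0.09880 + 0.0355348 = 0.2628548 m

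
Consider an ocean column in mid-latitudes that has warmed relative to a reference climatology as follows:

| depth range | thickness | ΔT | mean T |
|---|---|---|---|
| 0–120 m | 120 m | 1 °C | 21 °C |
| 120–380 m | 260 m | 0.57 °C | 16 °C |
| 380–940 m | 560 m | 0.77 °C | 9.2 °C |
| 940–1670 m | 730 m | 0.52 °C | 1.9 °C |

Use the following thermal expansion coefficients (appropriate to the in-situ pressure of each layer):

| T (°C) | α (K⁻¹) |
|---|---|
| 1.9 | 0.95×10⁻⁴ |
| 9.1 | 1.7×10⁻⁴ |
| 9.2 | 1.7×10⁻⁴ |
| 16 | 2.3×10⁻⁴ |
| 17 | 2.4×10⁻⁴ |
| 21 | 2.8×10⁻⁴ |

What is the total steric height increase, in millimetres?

about 177 mm

Layer 1 at 21 °C → α = 2.8×10⁻⁴ K⁻¹
Layer 2 at 16 °C → α = 2.3×10⁻⁴ K⁻¹
Layer 3 at 9.2 °C → α = 1.7×10⁻⁴ K⁻¹
Layer 4 at 1.9 °C → α = 0.95×10⁻⁴ K⁻¹
1 × 2.8×10⁻⁴ × 120 = 0.03360 m
2.3×10⁻⁴ × 260 × 0.57 = 0.034086 m
380–940 m: 1.7×10⁻⁴ × 560 × 0.77 = 0.073304 m
Layer 4: 0.52 × 0.95×10⁻⁴ × 730 = 0.036062 m
Δh = 0.03360 + 0.034086 + 0.073304 + 0.036062 = 0.177052 m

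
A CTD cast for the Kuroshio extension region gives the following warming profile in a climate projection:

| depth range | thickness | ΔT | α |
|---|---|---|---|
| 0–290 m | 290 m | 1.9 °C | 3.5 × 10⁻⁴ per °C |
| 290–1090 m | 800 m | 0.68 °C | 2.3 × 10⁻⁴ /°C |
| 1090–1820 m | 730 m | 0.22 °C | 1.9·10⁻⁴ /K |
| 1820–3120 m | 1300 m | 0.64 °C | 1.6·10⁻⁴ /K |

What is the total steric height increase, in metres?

0.482 m

Layer 1: 1.9 × 3.5×10⁻⁴ × 290 = 0.19285 m
290–1090 m: 2.3×10⁻⁴ × 800 × 0.68 = 0.12512 m
Layer 3: 0.22 × 1.9×10⁻⁴ × 730 = 0.030514 m
Layer 4: 1.6×10⁻⁴ × 0.64 × 1300 = 0.13312 m
Δh = 0.19285 + 0.12512 + 0.030514 + 0.13312 = 0.481604 m ≈ 0.482 m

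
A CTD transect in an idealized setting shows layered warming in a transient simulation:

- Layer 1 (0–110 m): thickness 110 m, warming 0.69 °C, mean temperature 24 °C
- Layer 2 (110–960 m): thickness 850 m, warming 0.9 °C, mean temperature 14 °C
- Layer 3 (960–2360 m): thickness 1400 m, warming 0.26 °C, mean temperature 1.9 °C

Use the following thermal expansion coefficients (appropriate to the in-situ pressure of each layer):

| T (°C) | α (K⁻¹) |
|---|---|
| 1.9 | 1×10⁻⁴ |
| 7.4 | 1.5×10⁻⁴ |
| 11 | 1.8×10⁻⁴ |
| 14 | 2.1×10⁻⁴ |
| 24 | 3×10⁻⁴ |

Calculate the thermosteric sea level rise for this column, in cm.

Δh ≈ 22 cm

Layer 1 at 24 °C → α = 3×10⁻⁴ K⁻¹
Layer 2 at 14 °C → α = 2.1×10⁻⁴ K⁻¹
Layer 3 at 1.9 °C → α = 1×10⁻⁴ K⁻¹
Layer 1: 0.69 × 110 × 3×10⁻⁴ = 0.02277 m
2.1×10⁻⁴ × 850 × 0.9 = 0.16065 m
960–2360 m: 1×10⁻⁴ × 0.26 × 1400 = 0.03640 m
Δh = 0.02277 + 0.16065 + 0.03640 = 0.21982 m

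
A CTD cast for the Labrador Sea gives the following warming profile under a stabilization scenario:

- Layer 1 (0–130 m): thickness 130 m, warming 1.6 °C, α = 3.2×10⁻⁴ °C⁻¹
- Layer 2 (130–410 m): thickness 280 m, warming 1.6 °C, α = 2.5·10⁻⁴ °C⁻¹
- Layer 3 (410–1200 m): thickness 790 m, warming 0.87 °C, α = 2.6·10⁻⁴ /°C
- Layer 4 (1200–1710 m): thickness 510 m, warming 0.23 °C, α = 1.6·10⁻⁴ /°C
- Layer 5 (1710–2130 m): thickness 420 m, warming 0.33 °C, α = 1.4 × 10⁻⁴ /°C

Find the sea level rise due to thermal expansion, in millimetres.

Layer 1: 130 × 3.2×10⁻⁴ × 1.6 = 0.06656 m
Layer 2: 280 × 2.5×10⁻⁴ × 1.6 = 0.11200 m
790 × 0.87 × 2.6×10⁻⁴ = 0.178698 m
Layer 4: 510 × 1.6×10⁻⁴ × 0.23 = 0.018768 m
420 × 1.4×10⁻⁴ × 0.33 = 0.019404 m
Δh = 0.06656 + 0.11200 + 0.178698 + 0.018768 + 0.019404 = 0.39543 m

395 mm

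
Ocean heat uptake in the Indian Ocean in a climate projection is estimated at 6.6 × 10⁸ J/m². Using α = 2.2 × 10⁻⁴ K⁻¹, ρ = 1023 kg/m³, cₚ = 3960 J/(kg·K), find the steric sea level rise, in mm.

about 36 mm

Δh = αQ/(ρcₚ) = 2.2×10⁻⁴ × 6.6×10⁸ / (1023 × 3960) ≈ 0.035842 m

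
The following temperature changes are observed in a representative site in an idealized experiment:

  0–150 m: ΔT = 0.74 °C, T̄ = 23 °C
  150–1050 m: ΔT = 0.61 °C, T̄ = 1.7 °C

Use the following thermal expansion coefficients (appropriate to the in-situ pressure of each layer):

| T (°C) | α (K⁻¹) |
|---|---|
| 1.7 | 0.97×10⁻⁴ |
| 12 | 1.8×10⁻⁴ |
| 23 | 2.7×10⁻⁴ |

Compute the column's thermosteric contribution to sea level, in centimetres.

8.3 cm of thermosteric rise

Layer 1 at 23 °C → α = 2.7×10⁻⁴ K⁻¹
Layer 2 at 1.7 °C → α = 0.97×10⁻⁴ K⁻¹
2.7×10⁻⁴ × 0.74 × 150 = 0.02997 m
Layer 2: 900 × 0.61 × 0.97×10⁻⁴ = 0.053253 m
Δh = 0.02997 + 0.053253 = 0.083223 m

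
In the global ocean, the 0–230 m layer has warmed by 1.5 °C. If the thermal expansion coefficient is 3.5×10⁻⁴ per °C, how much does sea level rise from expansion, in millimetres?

about 121 mm

Δh = αΔT·H = 3.5×10⁻⁴ × 1.5 × 230 = 0.12075 m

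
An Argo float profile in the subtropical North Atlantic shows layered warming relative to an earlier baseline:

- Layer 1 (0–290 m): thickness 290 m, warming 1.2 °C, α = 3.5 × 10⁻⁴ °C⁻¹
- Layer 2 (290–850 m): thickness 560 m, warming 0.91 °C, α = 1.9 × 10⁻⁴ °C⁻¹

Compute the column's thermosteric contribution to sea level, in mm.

Layer 1: 290 × 3.5×10⁻⁴ × 1.2 = 0.12180 m
290–850 m: 1.9×10⁻⁴ × 560 × 0.91 = 0.096824 m
Δh = 0.12180 + 0.096824 = 0.218624 m

Δh ≈ 220 mm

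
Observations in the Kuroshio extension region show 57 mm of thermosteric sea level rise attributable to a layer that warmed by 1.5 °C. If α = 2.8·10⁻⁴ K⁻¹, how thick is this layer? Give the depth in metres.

H = Δh/(αΔT) = 0.057 / (2.8×10⁻⁴ × 1.5) ≈ 135.7 m

H ≈ 140 m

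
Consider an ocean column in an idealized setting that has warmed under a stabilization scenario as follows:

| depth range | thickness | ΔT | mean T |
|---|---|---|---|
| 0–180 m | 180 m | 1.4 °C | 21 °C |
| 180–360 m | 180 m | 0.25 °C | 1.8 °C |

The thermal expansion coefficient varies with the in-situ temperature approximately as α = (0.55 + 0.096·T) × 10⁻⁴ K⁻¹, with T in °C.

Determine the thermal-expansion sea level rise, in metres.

Layer 1: α = (0.55 + 0.096×21)×10⁻⁴ = 2.566×10⁻⁴ K⁻¹
Layer 2: α = (0.55 + 0.096×1.8)×10⁻⁴ = 0.7228×10⁻⁴ K⁻¹
180 × 2.566×10⁻⁴ × 1.4 = 0.0646632 m
Layer 2: 0.7228×10⁻⁴ × 180 × 0.25 = 0.0032526 m
Δh = 0.0646632 + 0.0032526 = 0.0679158 m ≈ 0.0679 m

Δh = 0.0679 m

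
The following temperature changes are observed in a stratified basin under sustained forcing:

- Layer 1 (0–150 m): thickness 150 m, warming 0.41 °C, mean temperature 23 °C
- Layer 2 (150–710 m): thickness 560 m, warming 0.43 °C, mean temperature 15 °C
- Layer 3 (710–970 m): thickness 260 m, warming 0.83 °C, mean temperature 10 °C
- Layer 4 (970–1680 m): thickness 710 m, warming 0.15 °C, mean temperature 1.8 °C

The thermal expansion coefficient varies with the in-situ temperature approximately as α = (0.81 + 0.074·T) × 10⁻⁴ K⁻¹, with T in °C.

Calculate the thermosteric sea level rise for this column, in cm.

10.5 cm of thermosteric rise

Layer 1: α = (0.81 + 0.074×23)×10⁻⁴ = 2.512×10⁻⁴ K⁻¹
Layer 2: α = (0.81 + 0.074×15)×10⁻⁴ = 1.92×10⁻⁴ K⁻¹
Layer 3: α = (0.81 + 0.074×10)×10⁻⁴ = 1.55×10⁻⁴ K⁻¹
Layer 4: α = (0.81 + 0.074×1.8)×10⁻⁴ = 0.9432×10⁻⁴ K⁻¹
Layer 1: 2.512×10⁻⁴ × 0.41 × 150 = 0.0154488 m
150–710 m: 1.92×10⁻⁴ × 0.43 × 560 = 0.0462336 m
Layer 3: 1.55×10⁻⁴ × 260 × 0.83 = 0.033449 m
0.15 × 710 × 0.9432×10⁻⁴ = 0.01004508 m
Δh = 0.0154488 + 0.0462336 + 0.033449 + 0.01004508 = 0.10517648 m ≈ 10.5 cm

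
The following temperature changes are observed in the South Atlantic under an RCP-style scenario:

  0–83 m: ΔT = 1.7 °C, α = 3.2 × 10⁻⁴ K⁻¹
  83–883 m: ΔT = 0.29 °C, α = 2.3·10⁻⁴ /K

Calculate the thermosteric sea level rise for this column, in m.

Δh = 0.0985 m

Layer 1: 83 × 1.7 × 3.2×10⁻⁴ = 0.045152 m
Layer 2: 0.29 × 2.3×10⁻⁴ × 800 = 0.05336 m
Δh = 0.045152 + 0.05336 = 0.098512 m ≈ 0.0985 m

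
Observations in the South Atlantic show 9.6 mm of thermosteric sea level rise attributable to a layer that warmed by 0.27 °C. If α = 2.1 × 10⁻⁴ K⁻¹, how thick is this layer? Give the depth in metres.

H = Δh/(αΔT) = 0.0096 / (2.1×10⁻⁴ × 0.27) ≈ 169.3 m

170 m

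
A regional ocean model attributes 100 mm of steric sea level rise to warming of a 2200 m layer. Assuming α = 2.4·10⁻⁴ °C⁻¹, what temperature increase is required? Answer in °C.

ΔT = Δh/(αH) = 0.1 / (2.4×10⁻⁴ × 2200) ≈ 0.1894 °C

about 0.19 °C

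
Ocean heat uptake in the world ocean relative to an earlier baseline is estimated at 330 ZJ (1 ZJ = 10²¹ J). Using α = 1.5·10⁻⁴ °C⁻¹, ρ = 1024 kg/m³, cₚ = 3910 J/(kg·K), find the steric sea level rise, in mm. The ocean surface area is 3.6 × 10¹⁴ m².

Per unit area: Q = 330×10²¹ / (3.6×10¹⁴) ≈ 9.167×10⁸ J/m²
Δh = αQ/(ρcₚ) = 1.5×10⁻⁴ × 9.167×10⁸ / (1024 × 3910) ≈ 0.034343 m

Δh ≈ 34.3 mm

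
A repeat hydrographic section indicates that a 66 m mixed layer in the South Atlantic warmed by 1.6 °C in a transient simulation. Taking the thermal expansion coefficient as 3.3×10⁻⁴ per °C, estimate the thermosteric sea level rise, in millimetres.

Δh = αΔT·H = 3.3×10⁻⁴ × 1.6 × 66 = 0.034848 m

35 mm of thermosteric rise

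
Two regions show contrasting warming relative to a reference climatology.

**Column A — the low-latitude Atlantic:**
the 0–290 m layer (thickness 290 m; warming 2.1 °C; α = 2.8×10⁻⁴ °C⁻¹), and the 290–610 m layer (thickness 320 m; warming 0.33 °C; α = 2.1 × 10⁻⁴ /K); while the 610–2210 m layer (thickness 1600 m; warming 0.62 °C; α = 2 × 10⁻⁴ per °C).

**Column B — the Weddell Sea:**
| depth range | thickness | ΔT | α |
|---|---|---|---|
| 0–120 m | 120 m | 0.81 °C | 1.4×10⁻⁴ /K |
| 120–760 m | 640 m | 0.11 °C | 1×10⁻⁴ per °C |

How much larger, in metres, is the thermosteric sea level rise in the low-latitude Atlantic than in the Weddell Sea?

0.37 m

A 2.8×10⁻⁴ × 2.1 × 290 = 0.17052 m
A 290–610 m: 2.1×10⁻⁴ × 320 × 0.33 = 0.022176 m
A Layer 3: 2×10⁻⁴ × 0.62 × 1600 = 0.19840 m
A total: 0.391096 m
B Layer 1: 0.81 × 1.4×10⁻⁴ × 120 = 0.013608 m
B 1×10⁻⁴ × 640 × 0.11 = 0.00704 m
B total: 0.020648 m
Difference: 0.391096 − 0.020648 = 0.370448 m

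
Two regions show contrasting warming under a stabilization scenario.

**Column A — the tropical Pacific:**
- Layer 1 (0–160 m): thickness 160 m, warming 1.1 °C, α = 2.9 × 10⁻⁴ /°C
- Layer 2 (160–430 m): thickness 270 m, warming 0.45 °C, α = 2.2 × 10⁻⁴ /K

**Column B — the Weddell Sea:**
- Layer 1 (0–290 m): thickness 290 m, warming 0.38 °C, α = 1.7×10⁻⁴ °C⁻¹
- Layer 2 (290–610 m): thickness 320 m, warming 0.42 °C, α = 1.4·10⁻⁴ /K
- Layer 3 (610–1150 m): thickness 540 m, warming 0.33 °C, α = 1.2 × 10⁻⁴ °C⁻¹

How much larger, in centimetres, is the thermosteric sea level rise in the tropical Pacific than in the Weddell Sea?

A Layer 1: 160 × 1.1 × 2.9×10⁻⁴ = 0.05104 m
A Layer 2: 270 × 0.45 × 2.2×10⁻⁴ = 0.02673 m
A total: 0.07777 m
B 0–290 m: 1.7×10⁻⁴ × 0.38 × 290 = 0.018734 m
B 290–610 m: 1.4×10⁻⁴ × 0.42 × 320 = 0.018816 m
B Layer 3: 540 × 1.2×10⁻⁴ × 0.33 = 0.021384 m
B total: 0.058934 m
Difference: 0.07777 − 0.058934 = 0.018836 m

1.9 cm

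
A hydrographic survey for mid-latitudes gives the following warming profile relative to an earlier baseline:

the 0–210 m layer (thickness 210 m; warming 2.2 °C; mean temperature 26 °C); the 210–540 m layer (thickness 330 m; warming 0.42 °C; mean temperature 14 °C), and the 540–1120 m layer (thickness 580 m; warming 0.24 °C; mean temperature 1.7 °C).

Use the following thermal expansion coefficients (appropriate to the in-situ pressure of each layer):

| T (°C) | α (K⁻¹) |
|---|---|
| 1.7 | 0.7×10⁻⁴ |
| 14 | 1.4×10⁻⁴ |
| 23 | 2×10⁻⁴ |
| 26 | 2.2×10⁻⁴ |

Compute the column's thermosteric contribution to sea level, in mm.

Δh ≈ 130 mm

Layer 1 at 26 °C → α = 2.2×10⁻⁴ K⁻¹
Layer 2 at 14 °C → α = 1.4×10⁻⁴ K⁻¹
Layer 3 at 1.7 °C → α = 0.7×10⁻⁴ K⁻¹
2.2×10⁻⁴ × 2.2 × 210 = 0.10164 m
1.4×10⁻⁴ × 0.42 × 330 = 0.019404 m
Layer 3: 580 × 0.7×10⁻⁴ × 0.24 = 0.009744 m
Δh = 0.10164 + 0.019404 + 0.009744 = 0.130788 m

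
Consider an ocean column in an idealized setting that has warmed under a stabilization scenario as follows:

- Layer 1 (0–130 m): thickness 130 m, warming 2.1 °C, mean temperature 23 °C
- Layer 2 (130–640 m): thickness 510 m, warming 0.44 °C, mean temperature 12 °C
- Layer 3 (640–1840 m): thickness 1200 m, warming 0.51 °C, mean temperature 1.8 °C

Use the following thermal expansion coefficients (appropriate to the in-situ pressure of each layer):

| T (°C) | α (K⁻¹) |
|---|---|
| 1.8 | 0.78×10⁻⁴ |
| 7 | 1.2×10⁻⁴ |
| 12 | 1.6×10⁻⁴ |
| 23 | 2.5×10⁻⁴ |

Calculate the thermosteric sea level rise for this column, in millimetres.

Layer 1 at 23 °C → α = 2.5×10⁻⁴ K⁻¹
Layer 2 at 12 °C → α = 1.6×10⁻⁴ K⁻¹
Layer 3 at 1.8 °C → α = 0.78×10⁻⁴ K⁻¹
0–130 m: 2.1 × 2.5×10⁻⁴ × 130 = 0.06825 m
130–640 m: 1.6×10⁻⁴ × 510 × 0.44 = 0.035904 m
1200 × 0.51 × 0.78×10⁻⁴ = 0.047736 m
Δh = 0.06825 + 0.035904 + 0.047736 = 0.15189 m ≈ 152 mm

Δh = 152 mm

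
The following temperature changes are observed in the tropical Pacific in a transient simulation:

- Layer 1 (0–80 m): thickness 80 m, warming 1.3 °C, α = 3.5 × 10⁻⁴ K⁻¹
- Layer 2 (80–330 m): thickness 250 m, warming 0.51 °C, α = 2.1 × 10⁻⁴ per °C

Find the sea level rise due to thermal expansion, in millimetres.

Layer 1: 3.5×10⁻⁴ × 80 × 1.3 = 0.03640 m
2.1×10⁻⁴ × 0.51 × 250 = 0.026775 m
Δh = 0.03640 + 0.026775 = 0.063175 m ≈ 63.2 mm

63.2 mm of thermosteric rise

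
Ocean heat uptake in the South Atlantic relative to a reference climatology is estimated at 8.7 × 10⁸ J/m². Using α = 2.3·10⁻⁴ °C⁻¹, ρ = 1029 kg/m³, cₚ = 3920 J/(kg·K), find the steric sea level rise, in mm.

Δh = αQ/(ρcₚ) = 2.3×10⁻⁴ × 8.7×10⁸ / (1029 × 3920) ≈ 0.049607 m

49.6 mm of thermosteric rise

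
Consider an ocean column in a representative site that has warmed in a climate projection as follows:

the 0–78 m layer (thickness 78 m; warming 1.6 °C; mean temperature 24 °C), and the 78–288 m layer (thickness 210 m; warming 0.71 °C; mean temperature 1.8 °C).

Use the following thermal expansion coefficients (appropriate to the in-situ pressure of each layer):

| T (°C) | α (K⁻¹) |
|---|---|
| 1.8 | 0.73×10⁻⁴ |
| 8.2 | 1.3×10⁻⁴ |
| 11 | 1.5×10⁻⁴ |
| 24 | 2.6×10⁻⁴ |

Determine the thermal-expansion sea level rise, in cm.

4.33 cm of thermosteric rise

Layer 1 at 24 °C → α = 2.6×10⁻⁴ K⁻¹
Layer 2 at 1.8 °C → α = 0.73×10⁻⁴ K⁻¹
78 × 1.6 × 2.6×10⁻⁴ = 0.032448 m
78–288 m: 210 × 0.73×10⁻⁴ × 0.71 = 0.0108843 m
Δh = 0.032448 + 0.0108843 = 0.0433323 m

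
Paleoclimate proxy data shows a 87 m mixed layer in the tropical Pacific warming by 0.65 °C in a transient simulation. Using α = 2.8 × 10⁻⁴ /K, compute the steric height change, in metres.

about 0.0158 m

Δh = αΔT·H = 2.8×10⁻⁴ × 0.65 × 87 = 0.015834 m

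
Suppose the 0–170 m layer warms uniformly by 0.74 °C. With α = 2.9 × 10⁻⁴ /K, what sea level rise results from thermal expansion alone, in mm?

Δh = αΔT·H = 2.9×10⁻⁴ × 0.74 × 170 = 0.036482 m

about 36.5 mm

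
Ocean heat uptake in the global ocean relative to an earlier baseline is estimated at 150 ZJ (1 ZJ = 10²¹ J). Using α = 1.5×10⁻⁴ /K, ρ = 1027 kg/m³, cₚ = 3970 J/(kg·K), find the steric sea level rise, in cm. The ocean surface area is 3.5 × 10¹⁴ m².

1.58 cm

Per unit area: Q = 150×10²¹ / (3.5×10¹⁴) ≈ 4.286×10⁸ J/m²
Δh = αQ/(ρcₚ) = 1.5×10⁻⁴ × 4.286×10⁸ / (1027 × 3970) ≈ 0.015768 m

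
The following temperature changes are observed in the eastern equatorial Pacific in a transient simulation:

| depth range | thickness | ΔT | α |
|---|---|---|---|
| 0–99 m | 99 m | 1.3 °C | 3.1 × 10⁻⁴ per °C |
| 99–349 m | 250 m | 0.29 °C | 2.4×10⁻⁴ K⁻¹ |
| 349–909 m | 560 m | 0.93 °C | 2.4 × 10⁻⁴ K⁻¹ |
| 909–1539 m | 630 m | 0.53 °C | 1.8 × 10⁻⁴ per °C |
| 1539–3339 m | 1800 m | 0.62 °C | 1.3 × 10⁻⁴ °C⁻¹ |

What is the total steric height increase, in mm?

387 mm of thermosteric rise

0–99 m: 1.3 × 3.1×10⁻⁴ × 99 = 0.039897 m
99–349 m: 0.29 × 2.4×10⁻⁴ × 250 = 0.01740 m
349–909 m: 2.4×10⁻⁴ × 560 × 0.93 = 0.124992 m
Layer 4: 1.8×10⁻⁴ × 0.53 × 630 = 0.060102 m
1539–3339 m: 1800 × 1.3×10⁻⁴ × 0.62 = 0.14508 m
Δh = 0.039897 + 0.01740 + 0.124992 + 0.060102 + 0.14508 = 0.387471 m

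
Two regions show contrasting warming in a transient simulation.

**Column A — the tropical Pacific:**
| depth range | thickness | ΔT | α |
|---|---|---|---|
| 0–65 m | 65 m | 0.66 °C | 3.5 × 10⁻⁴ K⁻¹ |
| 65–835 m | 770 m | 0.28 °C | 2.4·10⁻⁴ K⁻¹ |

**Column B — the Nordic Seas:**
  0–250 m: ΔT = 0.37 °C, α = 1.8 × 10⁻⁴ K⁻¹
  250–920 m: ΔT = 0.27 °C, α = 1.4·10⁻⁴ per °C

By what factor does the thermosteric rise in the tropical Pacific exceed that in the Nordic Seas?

A 0–65 m: 0.66 × 65 × 3.5×10⁻⁴ = 0.015015 m
A 65–835 m: 0.28 × 2.4×10⁻⁴ × 770 = 0.051744 m
A total: 0.066759 m
B 0.37 × 250 × 1.8×10⁻⁴ = 0.01665 m
B Layer 2: 1.4×10⁻⁴ × 670 × 0.27 = 0.025326 m
B total: 0.041976 m
Ratio: 0.066759 / 0.041976 ≈ 1.590

a factor of 1.6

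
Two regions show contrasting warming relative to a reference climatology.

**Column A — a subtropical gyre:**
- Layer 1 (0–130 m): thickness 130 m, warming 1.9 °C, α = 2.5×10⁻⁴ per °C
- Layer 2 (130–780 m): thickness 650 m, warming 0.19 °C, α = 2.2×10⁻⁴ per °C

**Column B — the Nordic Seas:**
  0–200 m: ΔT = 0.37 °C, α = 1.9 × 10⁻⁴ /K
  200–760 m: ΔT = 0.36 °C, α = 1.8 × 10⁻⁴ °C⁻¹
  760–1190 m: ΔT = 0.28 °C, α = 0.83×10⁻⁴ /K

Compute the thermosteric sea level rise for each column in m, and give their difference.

Δh_A ≈ 0.089 m, Δh_B ≈ 0.060 m; difference ≈ 0.029 m

A 2.5×10⁻⁴ × 130 × 1.9 = 0.06175 m
A 0.19 × 650 × 2.2×10⁻⁴ = 0.02717 m
A total: 0.08892 m
B 0.37 × 1.9×10⁻⁴ × 200 = 0.01406 m
B 1.8×10⁻⁴ × 0.36 × 560 = 0.036288 m
B 760–1190 m: 0.83×10⁻⁴ × 430 × 0.28 = 0.0099932 m
B total: 0.0603412 m
Difference: 0.08892 − 0.0603412 = 0.0285788 m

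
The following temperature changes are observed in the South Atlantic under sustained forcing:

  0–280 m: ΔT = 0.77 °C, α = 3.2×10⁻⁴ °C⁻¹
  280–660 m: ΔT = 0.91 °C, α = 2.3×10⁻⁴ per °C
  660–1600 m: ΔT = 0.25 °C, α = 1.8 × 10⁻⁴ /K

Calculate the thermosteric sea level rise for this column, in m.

Δh = 0.191 m

0–280 m: 280 × 3.2×10⁻⁴ × 0.77 = 0.068992 m
280–660 m: 380 × 0.91 × 2.3×10⁻⁴ = 0.079534 m
660–1600 m: 940 × 0.25 × 1.8×10⁻⁴ = 0.04230 m
Δh = 0.068992 + 0.079534 + 0.04230 = 0.190826 m ≈ 0.191 m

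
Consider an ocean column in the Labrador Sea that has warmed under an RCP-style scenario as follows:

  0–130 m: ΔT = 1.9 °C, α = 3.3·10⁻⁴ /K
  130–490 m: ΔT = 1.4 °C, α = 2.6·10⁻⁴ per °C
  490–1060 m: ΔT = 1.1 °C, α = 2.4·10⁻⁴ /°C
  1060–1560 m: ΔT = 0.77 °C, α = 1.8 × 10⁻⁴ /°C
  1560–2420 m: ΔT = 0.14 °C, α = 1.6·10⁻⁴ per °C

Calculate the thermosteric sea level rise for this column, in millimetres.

450 mm of thermosteric rise

0–130 m: 130 × 1.9 × 3.3×10⁻⁴ = 0.08151 m
2.6×10⁻⁴ × 360 × 1.4 = 0.13104 m
Layer 3: 570 × 1.1 × 2.4×10⁻⁴ = 0.15048 m
1.8×10⁻⁴ × 0.77 × 500 = 0.06930 m
Layer 5: 1.6×10⁻⁴ × 0.14 × 860 = 0.019264 m
Δh = 0.08151 + 0.13104 + 0.15048 + 0.06930 + 0.019264 = 0.451594 m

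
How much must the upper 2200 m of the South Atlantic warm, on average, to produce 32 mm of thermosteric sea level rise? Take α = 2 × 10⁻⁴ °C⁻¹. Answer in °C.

ΔT = Δh/(αH) = 0.032 / (2×10⁻⁴ × 2200) ≈ 0.07273 °C

ΔT ≈ 0.0727 °C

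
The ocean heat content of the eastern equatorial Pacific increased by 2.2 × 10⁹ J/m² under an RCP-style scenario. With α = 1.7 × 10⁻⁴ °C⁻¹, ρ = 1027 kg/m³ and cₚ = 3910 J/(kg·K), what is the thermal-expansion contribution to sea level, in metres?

0.0931 m of thermosteric rise

Δh = αQ/(ρcₚ) = 1.7×10⁻⁴ × 2.2×10⁹ / (1027 × 3910) ≈ 0.093137 m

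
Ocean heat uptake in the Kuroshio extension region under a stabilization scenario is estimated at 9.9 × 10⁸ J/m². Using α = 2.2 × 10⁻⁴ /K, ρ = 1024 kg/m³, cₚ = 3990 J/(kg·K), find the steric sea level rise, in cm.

5.33 cm of thermosteric rise

Δh = αQ/(ρcₚ) = 2.2×10⁻⁴ × 9.9×10⁸ / (1024 × 3990) ≈ 0.053307 m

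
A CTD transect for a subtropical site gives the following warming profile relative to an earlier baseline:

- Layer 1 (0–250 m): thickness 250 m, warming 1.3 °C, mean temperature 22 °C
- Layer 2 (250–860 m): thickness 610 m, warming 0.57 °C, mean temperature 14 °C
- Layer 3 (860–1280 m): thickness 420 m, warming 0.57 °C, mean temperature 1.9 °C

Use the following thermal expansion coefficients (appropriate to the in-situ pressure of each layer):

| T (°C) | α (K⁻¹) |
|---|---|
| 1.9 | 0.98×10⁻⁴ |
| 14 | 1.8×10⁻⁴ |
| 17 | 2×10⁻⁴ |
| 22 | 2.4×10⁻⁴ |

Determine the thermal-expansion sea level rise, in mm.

Layer 1 at 22 °C → α = 2.4×10⁻⁴ K⁻¹
Layer 2 at 14 °C → α = 1.8×10⁻⁴ K⁻¹
Layer 3 at 1.9 °C → α = 0.98×10⁻⁴ K⁻¹
250 × 1.3 × 2.4×10⁻⁴ = 0.07800 m
250–860 m: 1.8×10⁻⁴ × 0.57 × 610 = 0.062586 m
Layer 3: 0.57 × 0.98×10⁻⁴ × 420 = 0.0234612 m
Δh = 0.07800 + 0.062586 + 0.0234612 = 0.1640472 m ≈ 160 mm

about 160 mm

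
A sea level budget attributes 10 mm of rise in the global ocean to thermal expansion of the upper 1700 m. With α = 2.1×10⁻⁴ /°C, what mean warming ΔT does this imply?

ΔT ≈ 0.0280 °C

ΔT = Δh/(αH) = 0.01 / (2.1×10⁻⁴ × 1700) ≈ 0.02801 °C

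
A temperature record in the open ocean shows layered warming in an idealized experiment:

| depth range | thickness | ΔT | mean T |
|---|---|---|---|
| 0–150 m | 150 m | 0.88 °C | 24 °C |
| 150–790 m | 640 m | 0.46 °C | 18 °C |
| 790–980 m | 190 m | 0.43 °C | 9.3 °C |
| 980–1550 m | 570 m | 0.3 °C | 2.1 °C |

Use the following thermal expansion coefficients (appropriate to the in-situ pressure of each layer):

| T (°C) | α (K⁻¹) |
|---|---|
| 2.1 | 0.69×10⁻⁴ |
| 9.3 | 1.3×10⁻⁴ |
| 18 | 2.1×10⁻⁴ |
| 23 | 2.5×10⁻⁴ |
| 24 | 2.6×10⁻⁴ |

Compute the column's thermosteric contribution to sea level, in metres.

Layer 1 at 24 °C → α = 2.6×10⁻⁴ K⁻¹
Layer 2 at 18 °C → α = 2.1×10⁻⁴ K⁻¹
Layer 3 at 9.3 °C → α = 1.3×10⁻⁴ K⁻¹
Layer 4 at 2.1 °C → α = 0.69×10⁻⁴ K⁻¹
0–150 m: 150 × 2.6×10⁻⁴ × 0.88 = 0.03432 m
150–790 m: 0.46 × 640 × 2.1×10⁻⁴ = 0.061824 m
790–980 m: 190 × 0.43 × 1.3×10⁻⁴ = 0.010621 m
980–1550 m: 570 × 0.69×10⁻⁴ × 0.3 = 0.011799 m
Δh = 0.03432 + 0.061824 + 0.010621 + 0.011799 = 0.118564 m

Δh = 0.12 m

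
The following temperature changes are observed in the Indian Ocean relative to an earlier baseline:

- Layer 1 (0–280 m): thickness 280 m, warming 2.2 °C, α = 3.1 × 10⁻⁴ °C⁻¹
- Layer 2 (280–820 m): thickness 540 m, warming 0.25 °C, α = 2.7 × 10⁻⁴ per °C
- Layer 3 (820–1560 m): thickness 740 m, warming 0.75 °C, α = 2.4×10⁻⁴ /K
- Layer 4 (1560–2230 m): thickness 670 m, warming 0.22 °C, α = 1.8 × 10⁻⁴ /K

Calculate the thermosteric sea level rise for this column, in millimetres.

390 mm of thermosteric rise

2.2 × 280 × 3.1×10⁻⁴ = 0.19096 m
540 × 0.25 × 2.7×10⁻⁴ = 0.03645 m
820–1560 m: 0.75 × 2.4×10⁻⁴ × 740 = 0.13320 m
1560–2230 m: 1.8×10⁻⁴ × 670 × 0.22 = 0.026532 m
Δh = 0.19096 + 0.03645 + 0.13320 + 0.026532 = 0.387142 m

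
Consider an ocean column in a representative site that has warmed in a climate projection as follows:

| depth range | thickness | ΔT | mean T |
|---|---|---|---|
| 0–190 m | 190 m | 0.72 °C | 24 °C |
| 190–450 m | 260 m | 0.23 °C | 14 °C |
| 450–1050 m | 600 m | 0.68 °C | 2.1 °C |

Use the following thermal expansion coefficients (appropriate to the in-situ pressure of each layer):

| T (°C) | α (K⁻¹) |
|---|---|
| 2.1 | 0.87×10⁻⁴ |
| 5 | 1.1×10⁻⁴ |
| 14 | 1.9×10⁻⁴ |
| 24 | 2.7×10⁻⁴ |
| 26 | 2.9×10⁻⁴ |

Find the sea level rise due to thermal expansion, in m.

Layer 1 at 24 °C → α = 2.7×10⁻⁴ K⁻¹
Layer 2 at 14 °C → α = 1.9×10⁻⁴ K⁻¹
Layer 3 at 2.1 °C → α = 0.87×10⁻⁴ K⁻¹
2.7×10⁻⁴ × 0.72 × 190 = 0.036936 m
190–450 m: 260 × 1.9×10⁻⁴ × 0.23 = 0.011362 m
450–1050 m: 0.68 × 600 × 0.87×10⁻⁴ = 0.035496 m
Δh = 0.036936 + 0.011362 + 0.035496 = 0.083794 m

Δh ≈ 0.084 m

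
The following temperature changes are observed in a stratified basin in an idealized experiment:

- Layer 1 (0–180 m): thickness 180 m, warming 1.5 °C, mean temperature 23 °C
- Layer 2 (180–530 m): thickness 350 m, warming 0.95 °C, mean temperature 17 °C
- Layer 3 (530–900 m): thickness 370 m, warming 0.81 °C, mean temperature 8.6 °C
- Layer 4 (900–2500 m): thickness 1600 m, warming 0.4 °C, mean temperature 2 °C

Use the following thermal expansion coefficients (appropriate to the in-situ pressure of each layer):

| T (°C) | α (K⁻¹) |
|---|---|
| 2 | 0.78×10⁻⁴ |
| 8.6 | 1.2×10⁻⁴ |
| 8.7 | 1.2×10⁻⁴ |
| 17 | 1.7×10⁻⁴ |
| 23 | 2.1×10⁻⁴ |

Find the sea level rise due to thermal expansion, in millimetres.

Δh ≈ 199 mm

Layer 1 at 23 °C → α = 2.1×10⁻⁴ K⁻¹
Layer 2 at 17 °C → α = 1.7×10⁻⁴ K⁻¹
Layer 3 at 8.6 °C → α = 1.2×10⁻⁴ K⁻¹
Layer 4 at 2 °C → α = 0.78×10⁻⁴ K⁻¹
Layer 1: 2.1×10⁻⁴ × 180 × 1.5 = 0.05670 m
180–530 m: 350 × 0.95 × 1.7×10⁻⁴ = 0.056525 m
Layer 3: 370 × 0.81 × 1.2×10⁻⁴ = 0.035964 m
1600 × 0.4 × 0.78×10⁻⁴ = 0.04992 m
Δh = 0.05670 + 0.056525 + 0.035964 + 0.04992 = 0.199109 m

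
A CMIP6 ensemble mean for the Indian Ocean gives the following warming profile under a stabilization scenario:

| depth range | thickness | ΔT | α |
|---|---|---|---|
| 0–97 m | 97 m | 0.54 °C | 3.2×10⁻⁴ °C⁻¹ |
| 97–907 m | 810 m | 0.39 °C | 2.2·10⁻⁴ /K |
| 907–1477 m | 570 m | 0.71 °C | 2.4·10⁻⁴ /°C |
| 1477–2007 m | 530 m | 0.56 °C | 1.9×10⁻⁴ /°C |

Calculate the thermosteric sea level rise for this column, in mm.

Δh = 240 mm

0–97 m: 97 × 0.54 × 3.2×10⁻⁴ = 0.0167616 m
Layer 2: 0.39 × 2.2×10⁻⁴ × 810 = 0.069498 m
907–1477 m: 0.71 × 570 × 2.4×10⁻⁴ = 0.097128 m
Layer 4: 0.56 × 1.9×10⁻⁴ × 530 = 0.056392 m
Δh = 0.0167616 + 0.069498 + 0.097128 + 0.056392 = 0.2397796 m ≈ 240 mm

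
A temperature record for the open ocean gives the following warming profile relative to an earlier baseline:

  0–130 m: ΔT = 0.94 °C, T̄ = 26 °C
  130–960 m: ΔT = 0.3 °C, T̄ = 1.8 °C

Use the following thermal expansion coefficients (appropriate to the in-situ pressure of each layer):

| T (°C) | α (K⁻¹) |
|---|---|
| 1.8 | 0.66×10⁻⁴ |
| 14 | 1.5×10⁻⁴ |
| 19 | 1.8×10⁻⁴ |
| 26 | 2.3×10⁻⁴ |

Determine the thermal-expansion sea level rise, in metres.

Layer 1 at 26 °C → α = 2.3×10⁻⁴ K⁻¹
Layer 2 at 1.8 °C → α = 0.66×10⁻⁴ K⁻¹
0–130 m: 0.94 × 130 × 2.3×10⁻⁴ = 0.028106 m
Layer 2: 830 × 0.3 × 0.66×10⁻⁴ = 0.016434 m
Δh = 0.028106 + 0.016434 = 0.04454 m

0.0445 m of thermosteric rise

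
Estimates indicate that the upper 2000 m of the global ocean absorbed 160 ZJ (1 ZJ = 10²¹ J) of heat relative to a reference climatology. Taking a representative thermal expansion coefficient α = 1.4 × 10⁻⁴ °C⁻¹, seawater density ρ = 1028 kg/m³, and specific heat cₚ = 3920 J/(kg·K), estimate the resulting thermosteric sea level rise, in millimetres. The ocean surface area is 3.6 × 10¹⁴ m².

Δh = 15 mm

Per unit area: Q = 160×10²¹ / (3.6×10¹⁴) ≈ 4.444×10⁸ J/m²
Δh = αQ/(ρcₚ) = 1.4×10⁻⁴ × 4.444×10⁸ / (1028 × 3920) ≈ 0.015439 m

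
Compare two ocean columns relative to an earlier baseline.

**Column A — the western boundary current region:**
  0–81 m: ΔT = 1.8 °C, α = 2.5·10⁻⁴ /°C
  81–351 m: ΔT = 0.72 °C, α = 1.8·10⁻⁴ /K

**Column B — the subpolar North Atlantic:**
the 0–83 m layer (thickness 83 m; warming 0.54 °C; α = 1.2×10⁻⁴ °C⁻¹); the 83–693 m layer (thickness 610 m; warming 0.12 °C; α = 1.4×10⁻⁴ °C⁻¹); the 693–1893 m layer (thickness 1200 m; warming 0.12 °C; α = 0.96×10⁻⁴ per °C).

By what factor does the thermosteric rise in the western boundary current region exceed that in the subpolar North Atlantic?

A 0–81 m: 81 × 1.8 × 2.5×10⁻⁴ = 0.03645 m
A Layer 2: 270 × 1.8×10⁻⁴ × 0.72 = 0.034992 m
A total: 0.071442 m
B 0–83 m: 1.2×10⁻⁴ × 83 × 0.54 = 0.0053784 m
B 0.12 × 610 × 1.4×10⁻⁴ = 0.010248 m
B 693–1893 m: 1200 × 0.96×10⁻⁴ × 0.12 = 0.013824 m
B total: 0.0294504 m
Ratio: 0.071442 / 0.0294504 ≈ 2.426

≈ 2.4×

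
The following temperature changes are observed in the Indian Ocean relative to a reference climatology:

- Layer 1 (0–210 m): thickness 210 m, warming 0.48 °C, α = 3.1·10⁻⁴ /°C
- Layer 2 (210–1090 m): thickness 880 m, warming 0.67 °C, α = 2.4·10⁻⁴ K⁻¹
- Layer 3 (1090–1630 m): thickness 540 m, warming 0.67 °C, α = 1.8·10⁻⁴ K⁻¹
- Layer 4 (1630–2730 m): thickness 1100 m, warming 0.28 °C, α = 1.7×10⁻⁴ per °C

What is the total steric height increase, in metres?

0.290 m of thermosteric rise

Layer 1: 210 × 3.1×10⁻⁴ × 0.48 = 0.031248 m
2.4×10⁻⁴ × 0.67 × 880 = 0.141504 m
Layer 3: 1.8×10⁻⁴ × 0.67 × 540 = 0.065124 m
Layer 4: 1.7×10⁻⁴ × 0.28 × 1100 = 0.05236 m
Δh = 0.031248 + 0.141504 + 0.065124 + 0.05236 = 0.290236 m ≈ 0.290 m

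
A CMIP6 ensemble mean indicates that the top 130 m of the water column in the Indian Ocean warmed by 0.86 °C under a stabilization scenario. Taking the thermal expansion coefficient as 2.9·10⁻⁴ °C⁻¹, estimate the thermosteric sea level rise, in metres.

Δh ≈ 0.0324 m

Δh = αΔT·H = 2.9×10⁻⁴ × 0.86 × 130 = 0.032422 m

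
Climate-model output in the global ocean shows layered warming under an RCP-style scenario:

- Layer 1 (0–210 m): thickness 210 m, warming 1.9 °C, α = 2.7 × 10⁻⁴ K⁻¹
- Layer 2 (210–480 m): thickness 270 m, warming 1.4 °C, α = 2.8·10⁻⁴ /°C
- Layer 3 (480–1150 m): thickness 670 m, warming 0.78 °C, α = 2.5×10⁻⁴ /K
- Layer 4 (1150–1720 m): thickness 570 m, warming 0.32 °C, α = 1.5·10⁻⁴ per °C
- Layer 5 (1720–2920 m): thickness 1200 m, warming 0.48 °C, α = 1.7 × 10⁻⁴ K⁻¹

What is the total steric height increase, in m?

2.7×10⁻⁴ × 1.9 × 210 = 0.10773 m
Layer 2: 1.4 × 270 × 2.8×10⁻⁴ = 0.10584 m
0.78 × 2.5×10⁻⁴ × 670 = 0.13065 m
1150–1720 m: 1.5×10⁻⁴ × 570 × 0.32 = 0.02736 m
1720–2920 m: 1.7×10⁻⁴ × 1200 × 0.48 = 0.09792 m
Δh = 0.10773 + 0.10584 + 0.13065 + 0.02736 + 0.09792 = 0.46950 m ≈ 0.470 m

Δh = 0.470 m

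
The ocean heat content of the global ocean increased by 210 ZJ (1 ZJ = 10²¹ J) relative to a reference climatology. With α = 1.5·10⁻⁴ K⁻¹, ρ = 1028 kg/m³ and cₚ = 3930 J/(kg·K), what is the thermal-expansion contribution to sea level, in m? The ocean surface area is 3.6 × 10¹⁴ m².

Per unit area: Q = 210×10²¹ / (3.6×10¹⁴) ≈ 5.833×10⁸ J/m²
Δh = αQ/(ρcₚ) = 1.5×10⁻⁴ × 5.833×10⁸ / (1028 × 3930) ≈ 0.021657 m

about 0.022 m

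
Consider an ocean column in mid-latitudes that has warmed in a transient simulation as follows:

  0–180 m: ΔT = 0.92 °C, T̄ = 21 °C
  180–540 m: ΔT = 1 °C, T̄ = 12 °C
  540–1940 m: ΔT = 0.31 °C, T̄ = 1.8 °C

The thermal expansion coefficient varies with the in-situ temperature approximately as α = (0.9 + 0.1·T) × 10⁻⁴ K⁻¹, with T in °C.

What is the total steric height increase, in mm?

Layer 1: α = (0.9 + 0.1×21)×10⁻⁴ = 3×10⁻⁴ K⁻¹
Layer 2: α = (0.9 + 0.1×12)×10⁻⁴ = 2.1×10⁻⁴ K⁻¹
Layer 3: α = (0.9 + 0.1×1.8)×10⁻⁴ = 1.08×10⁻⁴ K⁻¹
Layer 1: 180 × 0.92 × 3×10⁻⁴ = 0.04968 m
360 × 1 × 2.1×10⁻⁴ = 0.07560 m
540–1940 m: 1.08×10⁻⁴ × 1400 × 0.31 = 0.046872 m
Δh = 0.04968 + 0.07560 + 0.046872 = 0.172152 m

Δh = 170 mm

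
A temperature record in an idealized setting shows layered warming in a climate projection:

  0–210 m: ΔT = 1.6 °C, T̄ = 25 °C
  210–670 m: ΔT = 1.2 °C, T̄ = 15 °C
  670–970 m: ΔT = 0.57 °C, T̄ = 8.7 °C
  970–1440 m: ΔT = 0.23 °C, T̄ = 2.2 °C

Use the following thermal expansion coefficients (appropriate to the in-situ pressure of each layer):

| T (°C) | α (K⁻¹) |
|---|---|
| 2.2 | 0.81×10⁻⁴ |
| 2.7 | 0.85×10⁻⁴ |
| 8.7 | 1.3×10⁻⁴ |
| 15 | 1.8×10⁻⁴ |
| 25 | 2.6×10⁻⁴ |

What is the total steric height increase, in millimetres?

Layer 1 at 25 °C → α = 2.6×10⁻⁴ K⁻¹
Layer 2 at 15 °C → α = 1.8×10⁻⁴ K⁻¹
Layer 3 at 8.7 °C → α = 1.3×10⁻⁴ K⁻¹
Layer 4 at 2.2 °C → α = 0.81×10⁻⁴ K⁻¹
1.6 × 2.6×10⁻⁴ × 210 = 0.08736 m
210–670 m: 460 × 1.2 × 1.8×10⁻⁴ = 0.09936 m
Layer 3: 0.57 × 1.3×10⁻⁴ × 300 = 0.02223 m
0.23 × 0.81×10⁻⁴ × 470 = 0.0087561 m
Δh = 0.08736 + 0.09936 + 0.02223 + 0.0087561 = 0.2177061 m

218 mm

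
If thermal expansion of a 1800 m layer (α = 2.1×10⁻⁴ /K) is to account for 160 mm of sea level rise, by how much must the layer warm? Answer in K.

ΔT = Δh/(αH) = 0.16 / (2.1×10⁻⁴ × 1800) ≈ 0.4233 K

ΔT ≈ 0.423 K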